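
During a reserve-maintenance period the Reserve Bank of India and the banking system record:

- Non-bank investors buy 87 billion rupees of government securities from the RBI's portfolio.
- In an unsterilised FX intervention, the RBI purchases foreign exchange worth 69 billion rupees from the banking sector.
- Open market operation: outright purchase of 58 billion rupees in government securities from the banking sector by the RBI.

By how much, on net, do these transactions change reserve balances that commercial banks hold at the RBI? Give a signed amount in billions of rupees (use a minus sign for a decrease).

+40 billion

Asset sale (to non-banks) 87 billion rupees: the non-bank buyers' banks settle from reserves → −87B.
FX purchase 69 billion rupees: the RBI pays by crediting reserve accounts → +69B.
OMO purchase (from banks) 58 billion rupees: the RBI pays by crediting reserve accounts → +58B.
Net: −87 + 69 + 58 = +40 billion.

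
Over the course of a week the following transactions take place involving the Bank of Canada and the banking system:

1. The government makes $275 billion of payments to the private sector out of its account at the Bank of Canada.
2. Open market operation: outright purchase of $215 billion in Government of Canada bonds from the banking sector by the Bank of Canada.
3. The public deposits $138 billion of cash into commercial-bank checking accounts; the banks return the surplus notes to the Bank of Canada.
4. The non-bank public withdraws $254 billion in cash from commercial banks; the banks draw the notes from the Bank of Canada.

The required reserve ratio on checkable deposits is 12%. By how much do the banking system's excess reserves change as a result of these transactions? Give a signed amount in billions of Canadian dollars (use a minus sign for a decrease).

+$354.92 billion

Government spending $275 billion: reserves +$275B, deposits +$275B.
OMO purchase (from banks) $215 billion: reserves +$215B, deposits 0.
Currency deposit $138 billion: reserves +$138B, deposits +$138B.
Currency withdrawal $254 billion: reserves −$254B, deposits −$254B.
Totals: Δreserves = +$374B, Δdeposits = +$159B.
Δrequired reserves = 12% × +$159B = +$19.08B.
Δexcess reserves = Δreserves − Δrequired = +$374B − (+$19.08B) = +$354.92 billion.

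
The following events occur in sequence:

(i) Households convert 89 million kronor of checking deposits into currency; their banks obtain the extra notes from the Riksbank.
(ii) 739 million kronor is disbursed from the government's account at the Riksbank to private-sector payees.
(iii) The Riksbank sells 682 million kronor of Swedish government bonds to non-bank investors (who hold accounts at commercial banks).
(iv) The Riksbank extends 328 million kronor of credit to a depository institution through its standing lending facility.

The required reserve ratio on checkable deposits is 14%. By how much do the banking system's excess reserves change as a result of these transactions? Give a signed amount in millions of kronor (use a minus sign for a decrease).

+300.48 million

Currency withdrawal 89 million kronor: reserves −89M, deposits −89M.
Government spending 739 million kronor: reserves +739M, deposits +739M.
Asset sale (to non-banks) 682 million kronor: reserves −682M, deposits −682M.
Discount-window loan 328 million kronor: reserves +328M, deposits 0.
Totals: Δreserves = +296M, Δdeposits = −32M.
Δrequired reserves = 14% × −32M = −4.48M.
Δexcess reserves = Δreserves − Δrequired = +296M − (−4.48M) = +300.48 million.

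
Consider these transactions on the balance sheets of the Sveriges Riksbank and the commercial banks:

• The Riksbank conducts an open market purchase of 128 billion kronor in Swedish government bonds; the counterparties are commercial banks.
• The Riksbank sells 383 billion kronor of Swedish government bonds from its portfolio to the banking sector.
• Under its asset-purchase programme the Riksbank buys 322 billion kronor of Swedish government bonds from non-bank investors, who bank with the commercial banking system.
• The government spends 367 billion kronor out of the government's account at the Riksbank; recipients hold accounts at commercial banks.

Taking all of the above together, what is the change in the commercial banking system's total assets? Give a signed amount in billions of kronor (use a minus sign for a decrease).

Riksbank balance sheet:
  Assets:      Securities +67B
  Liabilities: Bank reserves +434B, Government deposits −367B
Commercial banking system:
  Assets:      Reserves at CB +434B, Securities +255B
  Liabilities: Checkable deposits +689B
Change in total bank assets = +689 billion.

+689 billion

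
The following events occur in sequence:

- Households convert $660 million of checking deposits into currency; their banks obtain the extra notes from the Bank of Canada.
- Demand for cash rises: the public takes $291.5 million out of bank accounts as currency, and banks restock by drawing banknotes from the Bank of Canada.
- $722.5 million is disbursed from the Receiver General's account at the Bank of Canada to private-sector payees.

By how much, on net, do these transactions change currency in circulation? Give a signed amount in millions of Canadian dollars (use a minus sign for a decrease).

Bank of Canada balance sheet:
  Assets:      no change
  Liabilities: Bank reserves −$229M, Currency in circulation +$951.5M, Government deposits −$722.5M
So the change in currency in circulation is +$951.5 million.

+$951.5 million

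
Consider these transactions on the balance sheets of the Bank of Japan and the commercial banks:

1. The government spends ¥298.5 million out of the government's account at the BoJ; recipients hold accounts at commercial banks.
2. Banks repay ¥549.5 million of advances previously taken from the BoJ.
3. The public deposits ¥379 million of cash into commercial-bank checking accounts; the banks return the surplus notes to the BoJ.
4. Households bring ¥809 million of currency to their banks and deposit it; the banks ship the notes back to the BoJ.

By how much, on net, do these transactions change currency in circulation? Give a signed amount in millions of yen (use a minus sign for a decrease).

BoJ balance sheet:
  Assets:      Loans to banks −¥549.5M
  Liabilities: Bank reserves +¥937M, Currency in circulation −¥1188M, Government deposits −¥298.5M
So the change in currency in circulation is -¥1188 million.

-¥1188 million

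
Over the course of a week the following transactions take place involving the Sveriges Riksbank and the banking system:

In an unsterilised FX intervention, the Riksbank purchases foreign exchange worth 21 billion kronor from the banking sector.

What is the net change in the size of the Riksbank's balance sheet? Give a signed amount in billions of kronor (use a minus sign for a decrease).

Riksbank balance sheet:
  Assets:      Foreign assets +21B
  Liabilities: Bank reserves +21B
Commercial banking system:
  Assets:      Reserves at CB +21B, Foreign assets −21B
  Liabilities: no change
Change in total Riksbank assets = +21 billion.

+21 billion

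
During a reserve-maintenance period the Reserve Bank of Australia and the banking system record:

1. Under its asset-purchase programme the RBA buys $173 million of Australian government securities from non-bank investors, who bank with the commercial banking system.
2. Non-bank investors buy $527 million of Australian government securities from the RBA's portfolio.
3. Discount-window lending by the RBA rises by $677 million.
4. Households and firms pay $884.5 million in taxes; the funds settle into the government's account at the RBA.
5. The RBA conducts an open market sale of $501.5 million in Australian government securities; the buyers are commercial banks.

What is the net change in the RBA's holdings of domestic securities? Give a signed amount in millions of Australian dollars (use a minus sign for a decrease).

Asset purchase (from non-banks) $173 million: securities added to the RBA's portfolio → +$173M.
Asset sale (to non-banks) $527 million: securities removed from the RBA's portfolio → −$527M.
Discount-window loan $677 million: the RBA's securities portfolio is untouched → 0.
Government account inflow $884.5 million: the RBA's securities portfolio is untouched → 0.
OMO sale (to banks) $501.5 million: securities removed from the RBA's portfolio → −$501.5M.
Net: 173 − 527 + 0 + 0 − 501.5 = -$855.5 million.

-$855.5 million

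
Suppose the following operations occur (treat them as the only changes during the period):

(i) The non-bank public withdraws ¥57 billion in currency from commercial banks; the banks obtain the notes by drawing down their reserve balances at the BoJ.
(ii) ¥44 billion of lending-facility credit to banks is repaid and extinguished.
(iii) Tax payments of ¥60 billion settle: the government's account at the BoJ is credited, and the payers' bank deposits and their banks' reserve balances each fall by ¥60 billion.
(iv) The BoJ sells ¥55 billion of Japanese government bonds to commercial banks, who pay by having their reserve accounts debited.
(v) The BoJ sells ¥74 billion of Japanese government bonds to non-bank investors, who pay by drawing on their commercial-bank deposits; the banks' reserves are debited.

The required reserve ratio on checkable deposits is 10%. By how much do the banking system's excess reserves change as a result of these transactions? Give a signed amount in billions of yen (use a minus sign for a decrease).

-¥270.9 billion

Currency withdrawal ¥57 billion: reserves −¥57B, deposits −¥57B.
Discount-window repayment ¥44 billion: reserves −¥44B, deposits 0.
Government account inflow ¥60 billion: reserves −¥60B, deposits −¥60B.
OMO sale (to banks) ¥55 billion: reserves −¥55B, deposits 0.
Asset sale (to non-banks) ¥74 billion: reserves −¥74B, deposits −¥74B.
Totals: Δreserves = −¥290B, Δdeposits = −¥191B.
Δrequired reserves = 10% × −¥191B = −¥19.1B.
Δexcess reserves = Δreserves − Δrequired = −¥290B − (−¥19.1B) = -¥270.9 billion.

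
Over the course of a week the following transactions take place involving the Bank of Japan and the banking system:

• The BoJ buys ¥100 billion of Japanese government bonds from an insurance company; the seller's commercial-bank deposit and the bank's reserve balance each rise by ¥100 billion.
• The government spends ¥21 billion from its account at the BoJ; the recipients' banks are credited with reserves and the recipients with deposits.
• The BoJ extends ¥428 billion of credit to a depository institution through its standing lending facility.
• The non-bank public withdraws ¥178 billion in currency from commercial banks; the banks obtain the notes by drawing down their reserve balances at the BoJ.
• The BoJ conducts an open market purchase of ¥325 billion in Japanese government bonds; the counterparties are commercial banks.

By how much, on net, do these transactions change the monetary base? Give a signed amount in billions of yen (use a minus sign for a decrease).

Asset purchase (from non-banks) ¥100 billion: BoJ balance sheet expands → +¥100B.
Government spending ¥21 billion: a non-base liability converts back to reserves → +¥21B.
Discount-window loan ¥428 billion: BoJ balance sheet expands → +¥428B.
Currency withdrawal ¥178 billion: just a shift between currency and reserves — both are base money → 0.
OMO purchase (from banks) ¥325 billion: BoJ balance sheet expands → +¥325B.
Net: 100 + 21 + 428 + 0 + 325 = +¥874 billion.

+¥874 billion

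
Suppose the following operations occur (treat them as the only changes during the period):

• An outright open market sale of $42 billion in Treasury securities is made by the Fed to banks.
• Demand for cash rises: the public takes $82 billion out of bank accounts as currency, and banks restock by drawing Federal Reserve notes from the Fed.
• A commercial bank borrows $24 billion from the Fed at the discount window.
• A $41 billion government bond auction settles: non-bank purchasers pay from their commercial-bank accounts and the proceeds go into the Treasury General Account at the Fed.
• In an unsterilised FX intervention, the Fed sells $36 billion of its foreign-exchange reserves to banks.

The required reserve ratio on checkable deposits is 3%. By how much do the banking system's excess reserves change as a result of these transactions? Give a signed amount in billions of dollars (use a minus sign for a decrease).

-$173.31 billion

OMO sale (to banks) $42 billion: reserves −$42B, deposits 0.
Currency withdrawal $82 billion: reserves −$82B, deposits −$82B.
Discount-window loan $24 billion: reserves +$24B, deposits 0.
Government account inflow $41 billion: reserves −$41B, deposits −$41B.
FX sale $36 billion: reserves −$36B, deposits 0.
Totals: Δreserves = −$177B, Δdeposits = −$123B.
Δrequired reserves = 3% × −$123B = −$3.69B.
Δexcess reserves = Δreserves − Δrequired = −$177B − (−$3.69B) = -$173.31 billion.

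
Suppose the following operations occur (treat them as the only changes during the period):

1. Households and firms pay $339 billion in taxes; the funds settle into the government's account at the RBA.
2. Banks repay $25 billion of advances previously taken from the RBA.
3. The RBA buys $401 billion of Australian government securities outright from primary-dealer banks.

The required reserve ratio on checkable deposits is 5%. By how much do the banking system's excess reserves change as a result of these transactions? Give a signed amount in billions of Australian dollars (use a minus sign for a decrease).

Government account inflow $339 billion: reserves −$339B, deposits −$339B.
Discount-window repayment $25 billion: reserves −$25B, deposits 0.
OMO purchase (from banks) $401 billion: reserves +$401B, deposits 0.
Totals: Δreserves = +$37B, Δdeposits = −$339B.
Δrequired reserves = 5% × −$339B = −$16.95B.
Δexcess reserves = Δreserves − Δrequired = +$37B − (−$16.95B) = +$53.95 billion.

+$53.95 billion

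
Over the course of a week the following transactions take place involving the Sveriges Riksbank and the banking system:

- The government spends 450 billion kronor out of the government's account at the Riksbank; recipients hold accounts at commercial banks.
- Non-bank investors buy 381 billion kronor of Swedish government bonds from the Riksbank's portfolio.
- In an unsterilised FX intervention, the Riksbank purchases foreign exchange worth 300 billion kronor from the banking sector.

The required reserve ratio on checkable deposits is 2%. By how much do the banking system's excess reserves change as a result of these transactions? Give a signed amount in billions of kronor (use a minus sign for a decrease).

Government spending 450 billion kronor: reserves +450B, deposits +450B.
Asset sale (to non-banks) 381 billion kronor: reserves −381B, deposits −381B.
FX purchase 300 billion kronor: reserves +300B, deposits 0.
Totals: Δreserves = +369B, Δdeposits = +69B.
Δrequired reserves = 2% × +69B = +1.38B.
Δexcess reserves = Δreserves − Δrequired = +369B − (+1.38B) = +367.62 billion.

+367.62 billion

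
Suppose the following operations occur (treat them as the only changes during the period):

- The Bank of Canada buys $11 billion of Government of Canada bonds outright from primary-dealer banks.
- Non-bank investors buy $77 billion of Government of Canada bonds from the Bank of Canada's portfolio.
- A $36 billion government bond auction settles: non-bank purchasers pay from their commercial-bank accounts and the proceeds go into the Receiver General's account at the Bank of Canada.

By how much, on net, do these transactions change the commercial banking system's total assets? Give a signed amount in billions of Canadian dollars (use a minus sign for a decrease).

OMO purchase (from banks) $11 billion: just an asset swap on bank balance sheets → 0.
Asset sale (to non-banks) $77 billion: bank balance sheets shrink → −$77B.
Government account inflow $36 billion: bank balance sheets shrink → −$36B.
Net: 0 − 77 − 36 = -$113 billion.

-$113 billion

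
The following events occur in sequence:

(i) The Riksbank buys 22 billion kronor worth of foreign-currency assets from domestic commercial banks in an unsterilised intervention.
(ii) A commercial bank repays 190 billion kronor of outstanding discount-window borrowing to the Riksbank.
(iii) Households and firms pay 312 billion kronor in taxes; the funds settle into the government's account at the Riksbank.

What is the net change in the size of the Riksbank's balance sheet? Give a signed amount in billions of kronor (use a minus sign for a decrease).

-168 billion

Riksbank balance sheet:
  Assets:      Loans to banks −190B, Foreign assets +22B
  Liabilities: Bank reserves −480B, Government deposits +312B
Commercial banking system:
  Assets:      Reserves at CB −480B, Foreign assets −22B
  Liabilities: Checkable deposits −312B, Borrowings from CB −190B
Change in total Riksbank assets = -168 billion.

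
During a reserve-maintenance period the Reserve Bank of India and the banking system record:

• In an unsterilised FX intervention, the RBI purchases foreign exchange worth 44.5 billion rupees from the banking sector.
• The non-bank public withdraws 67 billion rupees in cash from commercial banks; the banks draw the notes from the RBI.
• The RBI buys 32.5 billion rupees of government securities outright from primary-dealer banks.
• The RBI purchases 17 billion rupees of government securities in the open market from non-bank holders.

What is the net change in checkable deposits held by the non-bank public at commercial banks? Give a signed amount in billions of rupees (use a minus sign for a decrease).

FX purchase 44.5 billion rupees: the counterparty is a bank, so public deposits are unchanged → 0.
Currency withdrawal 67 billion rupees: non-bank counterparties' bank balances fall → −67B.
OMO purchase (from banks) 32.5 billion rupees: the counterparty is a bank, so public deposits are unchanged → 0.
Asset purchase (from non-banks) 17 billion rupees: non-bank counterparties' bank balances rise → +17B.
Net: 0 − 67 + 0 + 17 = -50 billion.

-50 billion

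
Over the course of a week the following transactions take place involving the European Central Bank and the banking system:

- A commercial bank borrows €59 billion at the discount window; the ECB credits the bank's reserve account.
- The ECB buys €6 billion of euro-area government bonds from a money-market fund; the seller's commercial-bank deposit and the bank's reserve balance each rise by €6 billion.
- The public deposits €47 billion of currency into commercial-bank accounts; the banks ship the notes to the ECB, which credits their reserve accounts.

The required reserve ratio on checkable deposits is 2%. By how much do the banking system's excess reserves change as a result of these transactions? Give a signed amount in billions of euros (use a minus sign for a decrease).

+€110.94 billion

Discount-window loan €59 billion: reserves +€59B, deposits 0.
Asset purchase (from non-banks) €6 billion: reserves +€6B, deposits +€6B.
Currency deposit €47 billion: reserves +€47B, deposits +€47B.
Totals: Δreserves = +€112B, Δdeposits = +€53B.
Δrequired reserves = 2% × +€53B = +€1.06B.
Δexcess reserves = Δreserves − Δrequired = +€112B − (+€1.06B) = +€110.94 billion.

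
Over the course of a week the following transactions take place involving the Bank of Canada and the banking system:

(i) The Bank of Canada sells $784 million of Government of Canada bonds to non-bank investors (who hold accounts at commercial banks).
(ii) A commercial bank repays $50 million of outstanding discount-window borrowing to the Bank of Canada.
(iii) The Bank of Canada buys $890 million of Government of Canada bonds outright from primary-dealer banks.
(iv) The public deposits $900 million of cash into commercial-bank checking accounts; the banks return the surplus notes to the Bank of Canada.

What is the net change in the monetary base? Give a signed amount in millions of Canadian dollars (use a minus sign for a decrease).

+$56 million

Bank of Canada balance sheet:
  Assets:      Securities +$106M, Loans to banks −$50M
  Liabilities: Bank reserves +$956M, Currency in circulation −$900M
Monetary base = currency + reserves: −$900M + (+$956M) = +$56 million.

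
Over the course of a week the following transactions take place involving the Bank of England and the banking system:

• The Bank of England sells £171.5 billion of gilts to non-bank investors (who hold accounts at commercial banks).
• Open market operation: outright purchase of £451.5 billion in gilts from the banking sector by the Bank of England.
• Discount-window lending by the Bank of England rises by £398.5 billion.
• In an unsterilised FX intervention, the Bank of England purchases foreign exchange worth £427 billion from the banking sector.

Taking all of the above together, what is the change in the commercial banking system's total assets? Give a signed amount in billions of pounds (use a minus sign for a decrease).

+£227 billion

Bank of England balance sheet:
  Assets:      Securities +£280B, Loans to banks +£398.5B, Foreign assets +£427B
  Liabilities: Bank reserves +£1105.5B
Commercial banking system:
  Assets:      Reserves at CB +£1105.5B, Securities −£451.5B, Foreign assets −£427B
  Liabilities: Checkable deposits −£171.5B, Borrowings from CB +£398.5B
Change in total bank assets = +£227 billion.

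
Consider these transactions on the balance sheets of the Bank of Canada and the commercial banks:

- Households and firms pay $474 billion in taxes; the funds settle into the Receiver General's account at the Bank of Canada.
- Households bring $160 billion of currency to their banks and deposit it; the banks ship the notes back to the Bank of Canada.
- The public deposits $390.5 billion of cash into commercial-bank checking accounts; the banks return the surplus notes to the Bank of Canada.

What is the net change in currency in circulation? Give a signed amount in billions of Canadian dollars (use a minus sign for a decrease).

Bank of Canada balance sheet:
  Assets:      no change
  Liabilities: Bank reserves +$76.5B, Currency in circulation −$550.5B, Government deposits +$474B
Commercial banking system:
  Assets:      Reserves at CB +$76.5B
  Liabilities: Checkable deposits +$76.5B
So the change in currency in circulation is -$550.5 billion.

-$550.5 billion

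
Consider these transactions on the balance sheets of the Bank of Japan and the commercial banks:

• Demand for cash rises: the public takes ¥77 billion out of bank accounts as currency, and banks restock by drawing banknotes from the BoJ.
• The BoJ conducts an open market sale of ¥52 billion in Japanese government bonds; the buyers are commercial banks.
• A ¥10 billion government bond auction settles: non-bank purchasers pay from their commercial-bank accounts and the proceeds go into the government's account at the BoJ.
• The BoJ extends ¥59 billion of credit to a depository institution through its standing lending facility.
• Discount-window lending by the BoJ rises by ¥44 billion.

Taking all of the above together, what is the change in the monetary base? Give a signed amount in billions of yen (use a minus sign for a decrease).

+¥41 billion

BoJ balance sheet:
  Assets:      Securities −¥52B, Loans to banks +¥103B
  Liabilities: Bank reserves −¥36B, Currency in circulation +¥77B, Government deposits +¥10B
Monetary base = currency + reserves: +¥77B + (−¥36B) = +¥41 billion.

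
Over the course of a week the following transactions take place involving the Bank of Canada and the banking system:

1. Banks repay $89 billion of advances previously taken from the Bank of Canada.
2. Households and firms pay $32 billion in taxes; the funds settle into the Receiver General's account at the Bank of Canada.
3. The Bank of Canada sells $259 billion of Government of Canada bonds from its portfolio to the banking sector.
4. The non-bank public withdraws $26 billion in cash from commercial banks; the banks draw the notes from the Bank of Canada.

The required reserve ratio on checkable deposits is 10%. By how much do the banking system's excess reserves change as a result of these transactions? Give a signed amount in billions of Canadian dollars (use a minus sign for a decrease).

Discount-window repayment $89 billion: reserves −$89B, deposits 0.
Government account inflow $32 billion: reserves −$32B, deposits −$32B.
OMO sale (to banks) $259 billion: reserves −$259B, deposits 0.
Currency withdrawal $26 billion: reserves −$26B, deposits −$26B.
Totals: Δreserves = −$406B, Δdeposits = −$58B.
Δrequired reserves = 10% × −$58B = −$5.8B.
Δexcess reserves = Δreserves − Δrequired = −$406B − (−$5.8B) = -$400.2 billion.

-$400.2 billion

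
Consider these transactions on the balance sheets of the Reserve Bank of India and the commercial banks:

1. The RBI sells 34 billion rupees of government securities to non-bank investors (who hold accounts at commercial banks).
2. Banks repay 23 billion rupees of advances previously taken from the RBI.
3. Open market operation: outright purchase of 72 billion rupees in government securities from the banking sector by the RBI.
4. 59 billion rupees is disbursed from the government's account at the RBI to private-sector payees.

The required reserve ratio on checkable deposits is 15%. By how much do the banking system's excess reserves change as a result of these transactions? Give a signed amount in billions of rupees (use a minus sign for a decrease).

+70.25 billion

Asset sale (to non-banks) 34 billion rupees: reserves −34B, deposits −34B.
Discount-window repayment 23 billion rupees: reserves −23B, deposits 0.
OMO purchase (from banks) 72 billion rupees: reserves +72B, deposits 0.
Government spending 59 billion rupees: reserves +59B, deposits +59B.
Totals: Δreserves = +74B, Δdeposits = +25B.
Δrequired reserves = 15% × +25B = +3.75B.
Δexcess reserves = Δreserves − Δrequired = +74B − (+3.75B) = +70.25 billion.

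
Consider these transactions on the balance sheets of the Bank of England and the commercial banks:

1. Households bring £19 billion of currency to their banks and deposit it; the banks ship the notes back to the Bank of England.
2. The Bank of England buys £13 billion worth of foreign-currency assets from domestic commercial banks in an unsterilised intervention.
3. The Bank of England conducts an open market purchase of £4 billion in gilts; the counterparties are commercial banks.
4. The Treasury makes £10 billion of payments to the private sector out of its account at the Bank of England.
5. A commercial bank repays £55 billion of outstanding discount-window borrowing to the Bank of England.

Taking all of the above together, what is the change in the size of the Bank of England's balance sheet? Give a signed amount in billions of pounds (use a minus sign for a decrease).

-£38 billion

Currency deposit £19 billion: only the composition of liabilities changes → 0.
FX purchase £13 billion: a Bank of England asset is acquired → +£13B.
OMO purchase (from banks) £4 billion: a Bank of England asset is acquired → +£4B.
Government spending £10 billion: only the composition of liabilities changes → 0.
Discount-window repayment £55 billion: a Bank of England asset is shed → −£55B.
Net: 0 + 13 + 4 + 0 − 55 = -£38 billion.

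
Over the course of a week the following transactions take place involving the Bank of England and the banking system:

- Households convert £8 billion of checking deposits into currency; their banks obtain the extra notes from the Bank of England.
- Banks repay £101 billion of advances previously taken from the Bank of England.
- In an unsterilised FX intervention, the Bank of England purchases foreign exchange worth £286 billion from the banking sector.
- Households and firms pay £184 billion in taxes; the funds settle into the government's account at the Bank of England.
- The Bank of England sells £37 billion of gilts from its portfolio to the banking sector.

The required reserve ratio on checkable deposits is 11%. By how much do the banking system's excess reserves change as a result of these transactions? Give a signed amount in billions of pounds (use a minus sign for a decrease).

Currency withdrawal £8 billion: reserves −£8B, deposits −£8B.
Discount-window repayment £101 billion: reserves −£101B, deposits 0.
FX purchase £286 billion: reserves +£286B, deposits 0.
Government account inflow £184 billion: reserves −£184B, deposits −£184B.
OMO sale (to banks) £37 billion: reserves −£37B, deposits 0.
Totals: Δreserves = −£44B, Δdeposits = −£192B.
Δrequired reserves = 11% × −£192B = −£21.12B.
Δexcess reserves = Δreserves − Δrequired = −£44B − (−£21.12B) = -£22.88 billion.

-£22.88 billion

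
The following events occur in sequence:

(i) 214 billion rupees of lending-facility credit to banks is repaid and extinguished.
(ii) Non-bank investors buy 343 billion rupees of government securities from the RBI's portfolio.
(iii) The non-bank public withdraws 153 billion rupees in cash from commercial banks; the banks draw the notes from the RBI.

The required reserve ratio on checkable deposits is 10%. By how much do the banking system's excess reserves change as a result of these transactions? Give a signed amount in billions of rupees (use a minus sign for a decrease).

Discount-window repayment 214 billion rupees: reserves −214B, deposits 0.
Asset sale (to non-banks) 343 billion rupees: reserves −343B, deposits −343B.
Currency withdrawal 153 billion rupees: reserves −153B, deposits −153B.
Totals: Δreserves = −710B, Δdeposits = −496B.
Δrequired reserves = 10% × −496B = −49.6B.
Δexcess reserves = Δreserves − Δrequired = −710B − (−49.6B) = -660.4 billion.

-660.4 billion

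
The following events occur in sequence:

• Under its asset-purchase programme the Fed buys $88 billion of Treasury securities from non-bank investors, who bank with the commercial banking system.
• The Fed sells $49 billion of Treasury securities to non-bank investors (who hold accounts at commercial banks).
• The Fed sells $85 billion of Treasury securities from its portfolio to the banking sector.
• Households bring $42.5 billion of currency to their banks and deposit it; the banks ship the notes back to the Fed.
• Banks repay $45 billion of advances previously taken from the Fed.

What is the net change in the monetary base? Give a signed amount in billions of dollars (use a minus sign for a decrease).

Fed balance sheet:
  Assets:      Securities −$46B, Loans to banks −$45B
  Liabilities: Bank reserves −$48.5B, Currency in circulation −$42.5B
Commercial banking system:
  Assets:      Reserves at CB −$48.5B, Securities +$85B
  Liabilities: Checkable deposits +$81.5B, Borrowings from CB −$45B
Monetary base = currency + reserves: −$42.5B + (−$48.5B) = -$91 billion.

-$91 billion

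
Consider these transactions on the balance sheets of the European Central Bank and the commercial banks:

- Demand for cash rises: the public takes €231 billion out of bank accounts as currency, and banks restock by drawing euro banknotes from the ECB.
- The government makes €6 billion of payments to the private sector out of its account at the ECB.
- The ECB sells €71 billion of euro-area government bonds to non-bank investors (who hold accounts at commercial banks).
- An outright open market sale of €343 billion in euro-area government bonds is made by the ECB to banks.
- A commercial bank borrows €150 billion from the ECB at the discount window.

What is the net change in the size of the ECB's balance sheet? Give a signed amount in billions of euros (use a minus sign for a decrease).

-€264 billion

ECB balance sheet:
  Assets:      Securities −€414B, Loans to banks +€150B
  Liabilities: Bank reserves −€489B, Currency in circulation +€231B, Government deposits −€6B
Change in total ECB assets = -€264 billion.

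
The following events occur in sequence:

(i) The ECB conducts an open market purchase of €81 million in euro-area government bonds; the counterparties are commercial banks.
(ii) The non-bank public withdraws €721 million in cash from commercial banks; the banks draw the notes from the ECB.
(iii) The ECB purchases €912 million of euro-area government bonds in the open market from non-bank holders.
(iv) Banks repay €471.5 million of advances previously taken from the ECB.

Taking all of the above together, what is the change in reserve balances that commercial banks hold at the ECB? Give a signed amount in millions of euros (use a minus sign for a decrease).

-€199.5 million

ECB balance sheet:
  Assets:      Securities +€993M, Loans to banks −€471.5M
  Liabilities: Bank reserves −€199.5M, Currency in circulation +€721M
So the change in reserve balances that commercial banks hold at the ECB is -€199.5 million.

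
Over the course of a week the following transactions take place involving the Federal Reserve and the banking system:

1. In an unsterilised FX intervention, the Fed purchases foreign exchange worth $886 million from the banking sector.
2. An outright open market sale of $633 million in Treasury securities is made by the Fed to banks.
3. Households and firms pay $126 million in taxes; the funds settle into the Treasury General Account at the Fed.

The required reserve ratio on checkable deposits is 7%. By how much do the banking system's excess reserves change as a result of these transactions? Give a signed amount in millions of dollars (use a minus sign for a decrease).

FX purchase $886 million: reserves +$886M, deposits 0.
OMO sale (to banks) $633 million: reserves −$633M, deposits 0.
Government account inflow $126 million: reserves −$126M, deposits −$126M.
Totals: Δreserves = +$127M, Δdeposits = −$126M.
Δrequired reserves = 7% × −$126M = −$8.82M.
Δexcess reserves = Δreserves − Δrequired = +$127M − (−$8.82M) = +$135.82 million.

+$135.82 million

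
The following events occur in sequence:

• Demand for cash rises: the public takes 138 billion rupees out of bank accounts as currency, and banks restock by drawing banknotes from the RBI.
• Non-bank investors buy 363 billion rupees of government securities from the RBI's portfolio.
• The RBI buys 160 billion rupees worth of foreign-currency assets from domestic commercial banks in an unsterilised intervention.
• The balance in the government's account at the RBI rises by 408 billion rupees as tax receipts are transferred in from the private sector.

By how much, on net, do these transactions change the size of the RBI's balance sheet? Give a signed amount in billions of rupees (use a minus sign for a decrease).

Currency withdrawal 138 billion rupees: only the composition of liabilities changes → 0.
Asset sale (to non-banks) 363 billion rupees: an RBI asset is shed → −363B.
FX purchase 160 billion rupees: an RBI asset is acquired → +160B.
Government account inflow 408 billion rupees: only the composition of liabilities changes → 0.
Net: 0 − 363 + 160 + 0 = -203 billion.

-203 billion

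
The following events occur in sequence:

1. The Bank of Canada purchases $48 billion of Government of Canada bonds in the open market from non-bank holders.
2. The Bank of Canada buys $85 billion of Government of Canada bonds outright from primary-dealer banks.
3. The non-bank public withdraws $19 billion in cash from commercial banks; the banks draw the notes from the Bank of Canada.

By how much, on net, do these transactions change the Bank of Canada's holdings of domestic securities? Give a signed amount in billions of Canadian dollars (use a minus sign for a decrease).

Asset purchase (from non-banks) $48 billion: securities added to the Bank of Canada's portfolio → +$48B.
OMO purchase (from banks) $85 billion: securities added to the Bank of Canada's portfolio → +$85B.
Currency withdrawal $19 billion: the Bank of Canada's securities portfolio is untouched → 0.
Net: 48 + 85 + 0 = +$133 billion.

+$133 billion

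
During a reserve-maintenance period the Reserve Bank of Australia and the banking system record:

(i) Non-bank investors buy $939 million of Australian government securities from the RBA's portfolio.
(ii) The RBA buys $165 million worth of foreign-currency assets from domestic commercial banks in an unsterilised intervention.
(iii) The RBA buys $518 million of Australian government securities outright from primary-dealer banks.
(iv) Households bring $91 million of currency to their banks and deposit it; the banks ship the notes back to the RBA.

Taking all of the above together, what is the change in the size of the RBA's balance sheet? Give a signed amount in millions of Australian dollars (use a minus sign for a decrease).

RBA balance sheet:
  Assets:      Securities −$421M, Foreign assets +$165M
  Liabilities: Bank reserves −$165M, Currency in circulation −$91M
Commercial banking system:
  Assets:      Reserves at CB −$165M, Securities −$518M, Foreign assets −$165M
  Liabilities: Checkable deposits −$848M
Change in total RBA assets = -$256 million.

-$256 million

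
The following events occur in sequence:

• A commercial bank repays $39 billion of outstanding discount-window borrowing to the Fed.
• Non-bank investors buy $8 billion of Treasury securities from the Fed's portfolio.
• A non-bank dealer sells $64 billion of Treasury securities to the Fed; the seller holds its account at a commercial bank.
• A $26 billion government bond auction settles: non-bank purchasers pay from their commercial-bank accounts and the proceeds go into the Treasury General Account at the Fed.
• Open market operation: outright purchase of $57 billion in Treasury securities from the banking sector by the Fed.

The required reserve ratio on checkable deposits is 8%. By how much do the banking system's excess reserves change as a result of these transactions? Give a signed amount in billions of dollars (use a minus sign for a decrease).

+$45.6 billion

Discount-window repayment $39 billion: reserves −$39B, deposits 0.
Asset sale (to non-banks) $8 billion: reserves −$8B, deposits −$8B.
Asset purchase (from non-banks) $64 billion: reserves +$64B, deposits +$64B.
Government account inflow $26 billion: reserves −$26B, deposits −$26B.
OMO purchase (from banks) $57 billion: reserves +$57B, deposits 0.
Totals: Δreserves = +$48B, Δdeposits = +$30B.
Δrequired reserves = 8% × +$30B = +$2.4B.
Δexcess reserves = Δreserves − Δrequired = +$48B − (+$2.4B) = +$45.6 billion.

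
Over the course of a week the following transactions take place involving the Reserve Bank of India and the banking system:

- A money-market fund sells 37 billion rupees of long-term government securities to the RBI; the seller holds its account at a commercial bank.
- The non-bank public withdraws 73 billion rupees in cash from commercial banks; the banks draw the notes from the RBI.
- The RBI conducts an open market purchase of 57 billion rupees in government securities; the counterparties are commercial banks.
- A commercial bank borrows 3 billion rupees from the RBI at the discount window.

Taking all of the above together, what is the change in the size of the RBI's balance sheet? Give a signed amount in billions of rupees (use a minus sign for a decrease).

+97 billion

RBI balance sheet:
  Assets:      Securities +94B, Loans to banks +3B
  Liabilities: Bank reserves +24B, Currency in circulation +73B
Change in total RBI assets = +97 billion.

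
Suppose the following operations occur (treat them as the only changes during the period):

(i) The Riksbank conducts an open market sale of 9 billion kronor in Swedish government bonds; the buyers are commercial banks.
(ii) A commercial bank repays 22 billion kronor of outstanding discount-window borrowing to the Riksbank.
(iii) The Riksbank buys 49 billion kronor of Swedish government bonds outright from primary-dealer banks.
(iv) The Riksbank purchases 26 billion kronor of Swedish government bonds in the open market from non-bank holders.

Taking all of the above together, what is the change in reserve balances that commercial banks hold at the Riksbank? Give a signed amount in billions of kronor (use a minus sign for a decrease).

+44 billion

Riksbank balance sheet:
  Assets:      Securities +66B, Loans to banks −22B
  Liabilities: Bank reserves +44B
So the change in reserve balances that commercial banks hold at the Riksbank is +44 billion.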